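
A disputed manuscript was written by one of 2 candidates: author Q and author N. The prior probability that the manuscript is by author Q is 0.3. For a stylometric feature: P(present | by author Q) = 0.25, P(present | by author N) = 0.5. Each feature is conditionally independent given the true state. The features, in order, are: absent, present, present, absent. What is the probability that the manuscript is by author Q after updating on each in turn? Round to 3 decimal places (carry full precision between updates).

After 'absent': P(author Q) = 0.75·0.3000 / (0.75·0.3000 + 0.5·0.7000) ≈ 0.3913
After 'present': P(author Q) = 0.25·0.3913 / (0.25·0.3913 + 0.5·0.6087) ≈ 0.2432
After 'present': P(author Q) = 0.25·0.2432 / (0.25·0.2432 + 0.5·0.7568) ≈ 0.1385
After 'absent': P(author Q) = 0.75·0.1385 / (0.75·0.1385 + 0.5·0.8615) ≈ 0.1942

0.194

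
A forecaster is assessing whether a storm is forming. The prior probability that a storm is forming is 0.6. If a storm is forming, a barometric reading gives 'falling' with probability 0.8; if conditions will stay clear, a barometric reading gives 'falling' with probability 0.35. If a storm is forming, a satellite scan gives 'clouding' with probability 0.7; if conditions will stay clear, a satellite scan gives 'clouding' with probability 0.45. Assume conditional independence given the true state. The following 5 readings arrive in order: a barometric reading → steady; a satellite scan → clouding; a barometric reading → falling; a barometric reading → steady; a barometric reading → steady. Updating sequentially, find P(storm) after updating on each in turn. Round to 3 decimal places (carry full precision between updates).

0.134

After a barometric reading='steady': P(storm) = 0.2·0.6000 / (0.2·0.6000 + 0.65·0.4000) ≈ 0.3158
After a satellite scan='clouding': P(storm) = 0.7·0.3158 / (0.7·0.3158 + 0.45·0.6842) ≈ 0.4179
After a barometric reading='falling': P(storm) = 0.8·0.4179 / (0.8·0.4179 + 0.35·0.5821) ≈ 0.6214
After a barometric reading='steady': P(storm) = 0.2·0.6214 / (0.2·0.6214 + 0.65·0.3786) ≈ 0.3355
After a barometric reading='steady': P(storm) = 0.2·0.3355 / (0.2·0.3355 + 0.65·0.6645) ≈ 0.1345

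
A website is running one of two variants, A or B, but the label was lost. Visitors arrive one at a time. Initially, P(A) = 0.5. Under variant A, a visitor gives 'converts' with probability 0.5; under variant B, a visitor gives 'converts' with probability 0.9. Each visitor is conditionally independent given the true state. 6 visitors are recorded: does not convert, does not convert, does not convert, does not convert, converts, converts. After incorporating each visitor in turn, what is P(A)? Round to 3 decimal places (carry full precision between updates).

After 'does not convert': P(A) = 0.5·0.5000 / (0.5·0.5000 + 0.1·0.5000) ≈ 0.8333
After 'does not convert': P(A) = 0.5·0.8333 / (0.5·0.8333 + 0.1·0.1667) ≈ 0.9615
After 'does not convert': P(A) = 0.5·0.9615 / (0.5·0.9615 + 0.1·0.0385) ≈ 0.9921
After 'does not convert': P(A) = 0.5·0.9921 / (0.5·0.9921 + 0.1·0.0079) ≈ 0.9984
After 'converts': P(A) = 0.5·0.9984 / (0.5·0.9984 + 0.9·0.0016) ≈ 0.9971
After 'converts': P(A) = 0.5·0.9971 / (0.5·0.9971 + 0.9·0.0029) ≈ 0.9948

0.995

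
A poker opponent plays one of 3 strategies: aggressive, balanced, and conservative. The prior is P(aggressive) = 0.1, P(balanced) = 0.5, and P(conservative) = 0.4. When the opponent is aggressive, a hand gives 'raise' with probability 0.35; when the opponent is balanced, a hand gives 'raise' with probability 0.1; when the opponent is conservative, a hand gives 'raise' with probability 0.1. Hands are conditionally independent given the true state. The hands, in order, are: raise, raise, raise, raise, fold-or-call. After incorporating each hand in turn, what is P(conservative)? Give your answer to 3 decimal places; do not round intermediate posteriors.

After 'raise': normaliser = 0.35·0.1000 + 0.1·0.5000 + 0.1·0.4000; P(aggressive) ≈ 0.2800, P(balanced) ≈ 0.4000, P(conservative) ≈ 0.3200
After 'raise': normaliser = 0.35·0.2800 + 0.1·0.4000 + 0.1·0.3200; P(aggressive) ≈ 0.5765, P(balanced) ≈ 0.2353, P(conservative) ≈ 0.1882
After 'raise': normaliser = 0.35·0.5765 + 0.1·0.2353 + 0.1·0.1882; P(aggressive) ≈ 0.8265, P(balanced) ≈ 0.0964, P(conservative) ≈ 0.0771
After 'raise': normaliser = 0.35·0.8265 + 0.1·0.0964 + 0.1·0.0771; P(aggressive) ≈ 0.9434, P(balanced) ≈ 0.0314, P(conservative) ≈ 0.0251
After 'fold-or-call': normaliser = 0.65·0.9434 + 0.9·0.0314 + 0.9·0.0251; P(aggressive) ≈ 0.9233, P(balanced) ≈ 0.0426, P(conservative) ≈ 0.0341

0.034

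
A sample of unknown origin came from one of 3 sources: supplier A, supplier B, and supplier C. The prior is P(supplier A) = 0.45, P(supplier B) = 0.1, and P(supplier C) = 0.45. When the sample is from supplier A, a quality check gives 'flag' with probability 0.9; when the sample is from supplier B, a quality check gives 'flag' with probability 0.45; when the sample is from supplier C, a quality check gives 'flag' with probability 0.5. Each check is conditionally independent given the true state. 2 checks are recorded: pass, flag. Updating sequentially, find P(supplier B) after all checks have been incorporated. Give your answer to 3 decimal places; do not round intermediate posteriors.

0.139

Apply Bayes' rule sequentially, carrying P(supplier B) forward.
After 'pass': normaliser = 0.1·0.4500 + 0.55·0.1000 + 0.5·0.4500; P(supplier A) ≈ 0.1385, P(supplier B) ≈ 0.1692, P(supplier C) ≈ 0.6923
After 'flag': normaliser = 0.9·0.1385 + 0.45·0.1692 + 0.5·0.6923; P(supplier A) ≈ 0.2278, P(supplier B) ≈ 0.1392, P(supplier C) ≈ 0.6329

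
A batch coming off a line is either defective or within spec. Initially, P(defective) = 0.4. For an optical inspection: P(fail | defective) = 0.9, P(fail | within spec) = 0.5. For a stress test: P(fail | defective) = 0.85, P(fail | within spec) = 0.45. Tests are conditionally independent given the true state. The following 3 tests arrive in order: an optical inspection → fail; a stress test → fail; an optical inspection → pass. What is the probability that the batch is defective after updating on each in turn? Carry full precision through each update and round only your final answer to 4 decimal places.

Each posterior becomes the prior for the next update.
After an optical inspection='fail': P(defective) = 0.9·0.4000 / (0.9·0.4000 + 0.5·0.6000) ≈ 0.5455
After a stress test='fail': P(defective) = 0.85·0.5455 / (0.85·0.5455 + 0.45·0.4545) ≈ 0.6939
After an optical inspection='pass': P(defective) = 0.1·0.6939 / (0.1·0.6939 + 0.5·0.3061) ≈ 0.3119

0.3119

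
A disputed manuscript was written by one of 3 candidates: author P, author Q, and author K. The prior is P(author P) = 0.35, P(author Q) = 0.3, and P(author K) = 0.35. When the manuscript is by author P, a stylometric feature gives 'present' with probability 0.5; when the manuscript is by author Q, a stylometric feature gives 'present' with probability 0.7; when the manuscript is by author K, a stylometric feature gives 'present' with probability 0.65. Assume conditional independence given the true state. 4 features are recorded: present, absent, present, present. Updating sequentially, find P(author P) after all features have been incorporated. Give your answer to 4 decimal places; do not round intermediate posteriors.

After 'present': normaliser = 0.5·0.3500 + 0.7·0.3000 + 0.65·0.3500; P(author P) ≈ 0.2857, P(author Q) ≈ 0.3429, P(author K) ≈ 0.3714
After 'absent': normaliser = 0.5·0.2857 + 0.3·0.3429 + 0.35·0.3714; P(author P) ≈ 0.3802, P(author Q) ≈ 0.2738, P(author K) ≈ 0.3460
After 'present': normaliser = 0.5·0.3802 + 0.7·0.2738 + 0.65·0.3460; P(author P) ≈ 0.3134, P(author Q) ≈ 0.3159, P(author K) ≈ 0.3707
After 'present': normaliser = 0.5·0.3134 + 0.7·0.3159 + 0.65·0.3707; P(author P) ≈ 0.2532, P(author Q) ≈ 0.3573, P(author K) ≈ 0.3894

0.2532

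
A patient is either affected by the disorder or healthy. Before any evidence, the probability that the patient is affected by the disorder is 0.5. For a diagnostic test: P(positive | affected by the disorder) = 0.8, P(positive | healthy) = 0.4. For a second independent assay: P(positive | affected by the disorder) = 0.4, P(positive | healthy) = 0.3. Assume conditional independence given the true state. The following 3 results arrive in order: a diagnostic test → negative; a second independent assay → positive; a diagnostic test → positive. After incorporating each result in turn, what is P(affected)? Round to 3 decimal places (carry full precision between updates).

After a diagnostic test='negative': P(affected) = 0.2·0.5000 / (0.2·0.5000 + 0.6·0.5000) ≈ 0.2500
After a second independent assay='positive': P(affected) = 0.4·0.2500 / (0.4·0.2500 + 0.3·0.7500) ≈ 0.3077
After a diagnostic test='positive': P(affected) = 0.8·0.3077 / (0.8·0.3077 + 0.4·0.6923) ≈ 0.4706

0.471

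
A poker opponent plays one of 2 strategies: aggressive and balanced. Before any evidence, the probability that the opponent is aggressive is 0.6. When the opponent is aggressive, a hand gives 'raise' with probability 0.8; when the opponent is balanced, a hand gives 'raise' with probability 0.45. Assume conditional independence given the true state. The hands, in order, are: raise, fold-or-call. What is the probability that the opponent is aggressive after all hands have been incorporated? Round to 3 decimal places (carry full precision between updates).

After 'raise': P(aggressive) = 0.8·0.6000 / (0.8·0.6000 + 0.45·0.4000) ≈ 0.7273
After 'fold-or-call': P(aggressive) = 0.2·0.7273 / (0.2·0.7273 + 0.55·0.2727) ≈ 0.4923

0.492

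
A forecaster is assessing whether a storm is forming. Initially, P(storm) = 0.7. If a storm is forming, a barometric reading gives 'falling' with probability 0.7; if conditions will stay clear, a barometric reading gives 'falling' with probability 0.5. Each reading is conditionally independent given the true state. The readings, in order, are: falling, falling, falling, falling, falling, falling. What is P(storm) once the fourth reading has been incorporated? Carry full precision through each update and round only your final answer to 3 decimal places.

After 'falling': P(storm) = 0.7·0.7000 / (0.7·0.7000 + 0.5·0.3000) ≈ 0.7656
After 'falling': P(storm) = 0.7·0.7656 / (0.7·0.7656 + 0.5·0.2344) ≈ 0.8206
After 'falling': P(storm) = 0.7·0.8206 / (0.7·0.8206 + 0.5·0.1794) ≈ 0.8649
After 'falling': P(storm) = 0.7·0.8649 / (0.7·0.8649 + 0.5·0.1351) ≈ 0.8996

0.900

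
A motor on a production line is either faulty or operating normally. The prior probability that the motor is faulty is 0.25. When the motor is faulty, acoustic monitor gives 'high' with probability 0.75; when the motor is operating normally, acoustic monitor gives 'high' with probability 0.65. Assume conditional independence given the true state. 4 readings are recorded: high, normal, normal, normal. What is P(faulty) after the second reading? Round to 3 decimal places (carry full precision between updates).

0.216

After 'high': P(faulty) = 0.75·0.2500 / (0.75·0.2500 + 0.65·0.7500) ≈ 0.2778
After 'normal': P(faulty) = 0.25·0.2778 / (0.25·0.2778 + 0.35·0.7222) ≈ 0.2155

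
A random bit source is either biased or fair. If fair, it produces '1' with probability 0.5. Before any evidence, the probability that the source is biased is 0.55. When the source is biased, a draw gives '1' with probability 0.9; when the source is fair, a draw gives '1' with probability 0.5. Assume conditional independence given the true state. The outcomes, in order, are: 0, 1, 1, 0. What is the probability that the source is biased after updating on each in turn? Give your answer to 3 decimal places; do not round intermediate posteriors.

0.137

After '0': P(biased) = 0.1·0.5500 / (0.1·0.5500 + 0.5·0.4500) ≈ 0.1964
After '1': P(biased) = 0.9·0.1964 / (0.9·0.1964 + 0.5·0.8036) ≈ 0.3056
After '1': P(biased) = 0.9·0.3056 / (0.9·0.3056 + 0.5·0.6944) ≈ 0.4420
After '0': P(biased) = 0.1·0.4420 / (0.1·0.4420 + 0.5·0.5580) ≈ 0.1367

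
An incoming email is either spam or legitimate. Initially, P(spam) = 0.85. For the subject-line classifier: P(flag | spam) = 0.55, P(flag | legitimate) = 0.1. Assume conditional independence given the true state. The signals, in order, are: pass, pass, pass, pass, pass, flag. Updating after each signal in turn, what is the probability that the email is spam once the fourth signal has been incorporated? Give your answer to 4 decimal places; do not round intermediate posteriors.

0.2615

After 'pass': P(spam) = 0.45·0.8500 / (0.45·0.8500 + 0.9·0.1500) ≈ 0.7391
After 'pass': P(spam) = 0.45·0.7391 / (0.45·0.7391 + 0.9·0.2609) ≈ 0.5862
After 'pass': P(spam) = 0.45·0.5862 / (0.45·0.5862 + 0.9·0.4138) ≈ 0.4146
After 'pass': P(spam) = 0.45·0.4146 / (0.45·0.4146 + 0.9·0.5854) ≈ 0.2615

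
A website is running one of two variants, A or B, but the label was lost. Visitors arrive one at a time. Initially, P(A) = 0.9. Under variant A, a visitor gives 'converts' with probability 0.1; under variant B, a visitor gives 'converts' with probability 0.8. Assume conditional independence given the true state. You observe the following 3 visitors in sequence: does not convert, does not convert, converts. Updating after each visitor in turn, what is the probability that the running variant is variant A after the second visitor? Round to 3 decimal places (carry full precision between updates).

After 'does not convert': P(A) = 0.9·0.9000 / (0.9·0.9000 + 0.2·0.1000) ≈ 0.9759
After 'does not convert': P(A) = 0.9·0.9759 / (0.9·0.9759 + 0.2·0.0241) ≈ 0.9945

0.995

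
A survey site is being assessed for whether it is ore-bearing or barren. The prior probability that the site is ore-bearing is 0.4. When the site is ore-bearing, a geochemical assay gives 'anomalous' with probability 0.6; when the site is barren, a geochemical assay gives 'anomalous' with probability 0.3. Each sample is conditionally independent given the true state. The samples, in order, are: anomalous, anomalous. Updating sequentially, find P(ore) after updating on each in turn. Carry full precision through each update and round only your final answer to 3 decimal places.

0.727

After 'anomalous': P(ore) = 0.6·0.4000 / (0.6·0.4000 + 0.3·0.6000) ≈ 0.5714
After 'anomalous': P(ore) = 0.6·0.5714 / (0.6·0.5714 + 0.3·0.4286) ≈ 0.7273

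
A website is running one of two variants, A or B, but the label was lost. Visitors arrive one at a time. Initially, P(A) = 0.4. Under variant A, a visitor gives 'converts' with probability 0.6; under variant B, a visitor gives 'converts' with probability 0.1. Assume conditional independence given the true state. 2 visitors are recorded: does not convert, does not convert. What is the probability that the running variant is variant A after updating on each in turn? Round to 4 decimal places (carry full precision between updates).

After 'does not convert': P(A) = 0.4·0.4000 / (0.4·0.4000 + 0.9·0.6000) ≈ 0.2286
After 'does not convert': P(A) = 0.4·0.2286 / (0.4·0.2286 + 0.9·0.7714) ≈ 0.1164

0.1164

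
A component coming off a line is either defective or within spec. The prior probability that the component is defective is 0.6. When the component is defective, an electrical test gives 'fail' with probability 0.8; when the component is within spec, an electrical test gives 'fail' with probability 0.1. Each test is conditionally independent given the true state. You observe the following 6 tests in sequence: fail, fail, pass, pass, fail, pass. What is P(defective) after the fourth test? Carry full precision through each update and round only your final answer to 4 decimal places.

After 'fail': P(defective) = 0.8·0.6000 / (0.8·0.6000 + 0.1·0.4000) ≈ 0.9231
After 'fail': P(defective) = 0.8·0.9231 / (0.8·0.9231 + 0.1·0.0769) ≈ 0.9897
After 'pass': P(defective) = 0.2·0.9897 / (0.2·0.9897 + 0.9·0.0103) ≈ 0.9552
After 'pass': P(defective) = 0.2·0.9552 / (0.2·0.9552 + 0.9·0.0448) ≈ 0.8258

0.8258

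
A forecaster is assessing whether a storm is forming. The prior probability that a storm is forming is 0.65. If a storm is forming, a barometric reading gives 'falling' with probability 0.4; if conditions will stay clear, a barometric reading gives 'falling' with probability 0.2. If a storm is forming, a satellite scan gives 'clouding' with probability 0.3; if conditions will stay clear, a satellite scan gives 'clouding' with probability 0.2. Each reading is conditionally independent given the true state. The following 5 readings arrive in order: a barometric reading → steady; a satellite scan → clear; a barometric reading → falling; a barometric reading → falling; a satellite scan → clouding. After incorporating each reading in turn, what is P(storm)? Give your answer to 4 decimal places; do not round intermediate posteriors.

After a barometric reading='steady': P(storm) = 0.6·0.6500 / (0.6·0.6500 + 0.8·0.3500) ≈ 0.5821
After a satellite scan='clear': P(storm) = 0.7·0.5821 / (0.7·0.5821 + 0.8·0.4179) ≈ 0.5493
After a barometric reading='falling': P(storm) = 0.4·0.5493 / (0.4·0.5493 + 0.2·0.4507) ≈ 0.7091
After a barometric reading='falling': P(storm) = 0.4·0.7091 / (0.4·0.7091 + 0.2·0.2909) ≈ 0.8298
After a satellite scan='clouding': P(storm) = 0.3·0.8298 / (0.3·0.8298 + 0.2·0.1702) ≈ 0.8797

0.8797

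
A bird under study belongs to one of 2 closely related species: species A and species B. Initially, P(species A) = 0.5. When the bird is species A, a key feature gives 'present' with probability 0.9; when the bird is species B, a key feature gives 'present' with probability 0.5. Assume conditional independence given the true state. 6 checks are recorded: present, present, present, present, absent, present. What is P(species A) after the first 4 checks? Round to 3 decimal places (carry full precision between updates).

After 'present': P(species A) = 0.9·0.5000 / (0.9·0.5000 + 0.5·0.5000) ≈ 0.6429
After 'present': P(species A) = 0.9·0.6429 / (0.9·0.6429 + 0.5·0.3571) ≈ 0.7642
After 'present': P(species A) = 0.9·0.7642 / (0.9·0.7642 + 0.5·0.2358) ≈ 0.8536
After 'present': P(species A) = 0.9·0.8536 / (0.9·0.8536 + 0.5·0.1464) ≈ 0.9130

0.913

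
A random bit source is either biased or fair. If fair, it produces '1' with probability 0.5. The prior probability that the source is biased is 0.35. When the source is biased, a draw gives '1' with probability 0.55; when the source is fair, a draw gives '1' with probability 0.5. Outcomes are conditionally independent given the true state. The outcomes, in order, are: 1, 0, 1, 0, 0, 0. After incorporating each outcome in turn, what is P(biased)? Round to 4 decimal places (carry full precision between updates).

Each posterior becomes the prior for the next update.
After '1': P(biased) = 0.55·0.3500 / (0.55·0.3500 + 0.5·0.6500) ≈ 0.3720
After '0': P(biased) = 0.45·0.3720 / (0.45·0.3720 + 0.5·0.6280) ≈ 0.3477
After '1': P(biased) = 0.55·0.3477 / (0.55·0.3477 + 0.5·0.6523) ≈ 0.3696
After '0': P(biased) = 0.45·0.3696 / (0.45·0.3696 + 0.5·0.6304) ≈ 0.3454
After '0': P(biased) = 0.45·0.3454 / (0.45·0.3454 + 0.5·0.6546) ≈ 0.3220
After '0': P(biased) = 0.45·0.3220 / (0.45·0.3220 + 0.5·0.6780) ≈ 0.2995

0.2995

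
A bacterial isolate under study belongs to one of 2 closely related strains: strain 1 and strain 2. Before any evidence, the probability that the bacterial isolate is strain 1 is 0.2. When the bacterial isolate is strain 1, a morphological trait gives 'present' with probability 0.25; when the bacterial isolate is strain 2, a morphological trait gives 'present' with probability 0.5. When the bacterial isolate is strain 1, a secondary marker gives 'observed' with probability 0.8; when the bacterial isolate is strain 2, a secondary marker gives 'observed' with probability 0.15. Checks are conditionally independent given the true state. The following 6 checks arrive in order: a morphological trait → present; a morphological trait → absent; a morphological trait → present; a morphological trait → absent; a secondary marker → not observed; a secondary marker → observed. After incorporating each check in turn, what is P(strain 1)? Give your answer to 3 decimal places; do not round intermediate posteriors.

After a morphological trait='present': P(strain 1) = 0.25·0.2000 / (0.25·0.2000 + 0.5·0.8000) ≈ 0.1111
After a morphological trait='absent': P(strain 1) = 0.75·0.1111 / (0.75·0.1111 + 0.5·0.8889) ≈ 0.1579
After a morphological trait='present': P(strain 1) = 0.25·0.1579 / (0.25·0.1579 + 0.5·0.8421) ≈ 0.0857
After a morphological trait='absent': P(strain 1) = 0.75·0.0857 / (0.75·0.0857 + 0.5·0.9143) ≈ 0.1233
After a secondary marker='not observed': P(strain 1) = 0.2·0.1233 / (0.2·0.1233 + 0.85·0.8767) ≈ 0.0320
After a secondary marker='observed': P(strain 1) = 0.8·0.0320 / (0.8·0.0320 + 0.15·0.9680) ≈ 0.1500

0.150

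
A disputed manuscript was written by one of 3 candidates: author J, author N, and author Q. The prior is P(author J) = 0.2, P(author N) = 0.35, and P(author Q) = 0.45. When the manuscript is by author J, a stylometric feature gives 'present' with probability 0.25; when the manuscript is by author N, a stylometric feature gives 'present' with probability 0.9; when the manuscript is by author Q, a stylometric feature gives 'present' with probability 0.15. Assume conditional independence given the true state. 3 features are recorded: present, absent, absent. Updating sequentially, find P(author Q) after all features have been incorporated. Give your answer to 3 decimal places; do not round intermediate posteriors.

Each posterior becomes the prior for the next update.
After 'present': normaliser = 0.25·0.2000 + 0.9·0.3500 + 0.15·0.4500; P(author J) ≈ 0.1156, P(author N) ≈ 0.7283, P(author Q) ≈ 0.1561
After 'absent': normaliser = 0.75·0.1156 + 0.1·0.7283 + 0.85·0.1561; P(author J) ≈ 0.2967, P(author N) ≈ 0.2493, P(author Q) ≈ 0.4540
After 'absent': normaliser = 0.75·0.2967 + 0.1·0.2493 + 0.85·0.4540; P(author J) ≈ 0.3514, P(author N) ≈ 0.0394, P(author Q) ≈ 0.6093

0.609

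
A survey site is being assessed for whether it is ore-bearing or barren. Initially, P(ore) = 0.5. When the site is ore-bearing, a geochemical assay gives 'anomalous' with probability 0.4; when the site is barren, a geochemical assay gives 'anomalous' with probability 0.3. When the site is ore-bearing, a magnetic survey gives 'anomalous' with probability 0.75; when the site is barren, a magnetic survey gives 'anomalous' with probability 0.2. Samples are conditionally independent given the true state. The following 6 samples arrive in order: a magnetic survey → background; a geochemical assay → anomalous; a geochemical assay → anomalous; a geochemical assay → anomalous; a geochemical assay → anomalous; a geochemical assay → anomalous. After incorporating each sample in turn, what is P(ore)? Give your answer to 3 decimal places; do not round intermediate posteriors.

0.568

Each posterior becomes the prior for the next update.
After a magnetic survey='background': P(ore) = 0.25·0.5000 / (0.25·0.5000 + 0.8·0.5000) ≈ 0.2381
After a geochemical assay='anomalous': P(ore) = 0.4·0.2381 / (0.4·0.2381 + 0.3·0.7619) ≈ 0.2941
After a geochemical assay='anomalous': P(ore) = 0.4·0.2941 / (0.4·0.2941 + 0.3·0.7059) ≈ 0.3571
After a geochemical assay='anomalous': P(ore) = 0.4·0.3571 / (0.4·0.3571 + 0.3·0.6429) ≈ 0.4255
After a geochemical assay='anomalous': P(ore) = 0.4·0.4255 / (0.4·0.4255 + 0.3·0.5745) ≈ 0.4969
After a geochemical assay='anomalous': P(ore) = 0.4·0.4969 / (0.4·0.4969 + 0.3·0.5031) ≈ 0.5684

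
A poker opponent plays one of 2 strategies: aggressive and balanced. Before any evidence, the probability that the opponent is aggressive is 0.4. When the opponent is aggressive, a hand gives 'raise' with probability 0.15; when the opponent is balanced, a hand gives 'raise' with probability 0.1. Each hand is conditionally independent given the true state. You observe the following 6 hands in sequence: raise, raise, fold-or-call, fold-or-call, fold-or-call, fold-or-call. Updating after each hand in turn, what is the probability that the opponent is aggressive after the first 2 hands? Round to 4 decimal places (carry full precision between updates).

0.6000

After 'raise': P(aggressive) = 0.15·0.4000 / (0.15·0.4000 + 0.1·0.6000) ≈ 0.5000
After 'raise': P(aggressive) = 0.15·0.5000 / (0.15·0.5000 + 0.1·0.5000) ≈ 0.6000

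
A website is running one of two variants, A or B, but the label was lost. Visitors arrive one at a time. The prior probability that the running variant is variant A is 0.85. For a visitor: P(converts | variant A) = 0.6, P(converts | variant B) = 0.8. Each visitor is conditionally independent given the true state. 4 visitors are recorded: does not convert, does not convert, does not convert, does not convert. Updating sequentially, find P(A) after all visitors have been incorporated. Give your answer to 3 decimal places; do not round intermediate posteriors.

Apply Bayes' rule sequentially, carrying P(A) forward.
After 'does not convert': P(A) = 0.4·0.8500 / (0.4·0.8500 + 0.2·0.1500) ≈ 0.9189
After 'does not convert': P(A) = 0.4·0.9189 / (0.4·0.9189 + 0.2·0.0811) ≈ 0.9577
After 'does not convert': P(A) = 0.4·0.9577 / (0.4·0.9577 + 0.2·0.0423) ≈ 0.9784
After 'does not convert': P(A) = 0.4·0.9784 / (0.4·0.9784 + 0.2·0.0216) ≈ 0.9891

0.989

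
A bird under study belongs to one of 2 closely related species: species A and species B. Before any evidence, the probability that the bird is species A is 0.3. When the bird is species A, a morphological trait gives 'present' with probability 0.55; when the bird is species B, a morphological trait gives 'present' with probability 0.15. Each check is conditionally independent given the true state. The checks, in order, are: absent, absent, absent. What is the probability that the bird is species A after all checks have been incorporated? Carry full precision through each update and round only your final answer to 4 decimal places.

Apply Bayes' rule sequentially, carrying P(species A) forward.
After 'absent': P(species A) = 0.45·0.3000 / (0.45·0.3000 + 0.85·0.7000) ≈ 0.1849
After 'absent': P(species A) = 0.45·0.1849 / (0.45·0.1849 + 0.85·0.8151) ≈ 0.1072
After 'absent': P(species A) = 0.45·0.1072 / (0.45·0.1072 + 0.85·0.8928) ≈ 0.0598

0.0598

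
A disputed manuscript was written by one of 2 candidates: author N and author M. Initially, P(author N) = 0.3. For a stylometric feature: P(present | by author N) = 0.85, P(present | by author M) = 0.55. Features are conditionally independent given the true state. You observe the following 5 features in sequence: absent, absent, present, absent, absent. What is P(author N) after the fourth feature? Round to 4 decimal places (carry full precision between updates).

0.0239

After 'absent': P(author N) = 0.15·0.3000 / (0.15·0.3000 + 0.45·0.7000) ≈ 0.1250
After 'absent': P(author N) = 0.15·0.1250 / (0.15·0.1250 + 0.45·0.8750) ≈ 0.0455
After 'present': P(author N) = 0.85·0.0455 / (0.85·0.0455 + 0.55·0.9545) ≈ 0.0685
After 'absent': P(author N) = 0.15·0.0685 / (0.15·0.0685 + 0.45·0.9315) ≈ 0.0239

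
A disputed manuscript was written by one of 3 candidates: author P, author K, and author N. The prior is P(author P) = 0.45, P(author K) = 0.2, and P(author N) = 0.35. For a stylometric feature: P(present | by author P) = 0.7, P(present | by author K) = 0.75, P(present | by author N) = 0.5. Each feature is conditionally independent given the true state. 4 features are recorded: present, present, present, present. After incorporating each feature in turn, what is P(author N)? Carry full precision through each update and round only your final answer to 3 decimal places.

Each posterior becomes the prior for the next update.
After 'present': normaliser = 0.7·0.4500 + 0.75·0.2000 + 0.5·0.3500; P(author P) ≈ 0.4922, P(author K) ≈ 0.2344, P(author N) ≈ 0.2734
After 'present': normaliser = 0.7·0.4922 + 0.75·0.2344 + 0.5·0.2734; P(author P) ≈ 0.5244, P(author K) ≈ 0.2675, P(author N) ≈ 0.2081
After 'present': normaliser = 0.7·0.5244 + 0.75·0.2675 + 0.5·0.2081; P(author P) ≈ 0.5464, P(author K) ≈ 0.2987, P(author N) ≈ 0.1549
After 'present': normaliser = 0.7·0.5464 + 0.75·0.2987 + 0.5·0.1549; P(author P) ≈ 0.5592, P(author K) ≈ 0.3275, P(author N) ≈ 0.1132

0.113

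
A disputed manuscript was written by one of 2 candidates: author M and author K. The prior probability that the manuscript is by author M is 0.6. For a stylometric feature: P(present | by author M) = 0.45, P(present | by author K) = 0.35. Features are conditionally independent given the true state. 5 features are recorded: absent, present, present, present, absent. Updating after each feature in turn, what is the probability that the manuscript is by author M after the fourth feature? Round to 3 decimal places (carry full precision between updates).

After 'absent': P(author M) = 0.55·0.6000 / (0.55·0.6000 + 0.65·0.4000) ≈ 0.5593
After 'present': P(author M) = 0.45·0.5593 / (0.45·0.5593 + 0.35·0.4407) ≈ 0.6200
After 'present': P(author M) = 0.45·0.6200 / (0.45·0.6200 + 0.35·0.3800) ≈ 0.6772
After 'present': P(author M) = 0.45·0.6772 / (0.45·0.6772 + 0.35·0.3228) ≈ 0.7296

0.730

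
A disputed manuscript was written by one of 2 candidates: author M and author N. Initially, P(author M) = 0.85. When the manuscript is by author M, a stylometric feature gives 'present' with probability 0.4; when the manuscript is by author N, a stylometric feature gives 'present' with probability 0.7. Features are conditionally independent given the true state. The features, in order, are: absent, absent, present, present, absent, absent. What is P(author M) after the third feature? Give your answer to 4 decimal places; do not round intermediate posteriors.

0.9283

Apply Bayes' rule sequentially, carrying P(author M) forward.
After 'absent': P(author M) = 0.6·0.8500 / (0.6·0.8500 + 0.3·0.1500) ≈ 0.9189
After 'absent': P(author M) = 0.6·0.9189 / (0.6·0.9189 + 0.3·0.0811) ≈ 0.9577
After 'present': P(author M) = 0.4·0.9577 / (0.4·0.9577 + 0.7·0.0423) ≈ 0.9283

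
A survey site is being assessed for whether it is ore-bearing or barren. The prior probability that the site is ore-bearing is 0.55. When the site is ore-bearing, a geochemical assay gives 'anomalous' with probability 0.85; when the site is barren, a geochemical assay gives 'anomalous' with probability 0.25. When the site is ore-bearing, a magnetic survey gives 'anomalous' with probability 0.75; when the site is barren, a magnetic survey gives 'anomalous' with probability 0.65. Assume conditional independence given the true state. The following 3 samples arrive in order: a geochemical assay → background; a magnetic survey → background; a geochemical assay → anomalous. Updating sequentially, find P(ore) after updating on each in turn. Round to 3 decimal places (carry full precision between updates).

After a geochemical assay='background': P(ore) = 0.15·0.5500 / (0.15·0.5500 + 0.75·0.4500) ≈ 0.1964
After a magnetic survey='background': P(ore) = 0.25·0.1964 / (0.25·0.1964 + 0.35·0.8036) ≈ 0.1486
After a geochemical assay='anomalous': P(ore) = 0.85·0.1486 / (0.85·0.1486 + 0.25·0.8514) ≈ 0.3725

0.373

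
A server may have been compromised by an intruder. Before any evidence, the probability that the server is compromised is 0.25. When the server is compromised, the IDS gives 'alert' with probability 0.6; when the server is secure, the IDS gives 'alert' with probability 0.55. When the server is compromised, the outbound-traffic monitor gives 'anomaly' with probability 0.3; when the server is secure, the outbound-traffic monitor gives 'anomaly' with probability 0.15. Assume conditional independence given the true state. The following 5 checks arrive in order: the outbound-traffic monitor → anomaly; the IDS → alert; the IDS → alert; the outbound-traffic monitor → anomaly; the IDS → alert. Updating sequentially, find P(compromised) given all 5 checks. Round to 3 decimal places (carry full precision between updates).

0.634

After the outbound-traffic monitor='anomaly': P(compromised) = 0.3·0.2500 / (0.3·0.2500 + 0.15·0.7500) ≈ 0.4000
After the IDS='alert': P(compromised) = 0.6·0.4000 / (0.6·0.4000 + 0.55·0.6000) ≈ 0.4211
After the IDS='alert': P(compromised) = 0.6·0.4211 / (0.6·0.4211 + 0.55·0.5789) ≈ 0.4424
After the outbound-traffic monitor='anomaly': P(compromised) = 0.3·0.4424 / (0.3·0.4424 + 0.15·0.5576) ≈ 0.6134
After the IDS='alert': P(compromised) = 0.6·0.6134 / (0.6·0.6134 + 0.55·0.3866) ≈ 0.6338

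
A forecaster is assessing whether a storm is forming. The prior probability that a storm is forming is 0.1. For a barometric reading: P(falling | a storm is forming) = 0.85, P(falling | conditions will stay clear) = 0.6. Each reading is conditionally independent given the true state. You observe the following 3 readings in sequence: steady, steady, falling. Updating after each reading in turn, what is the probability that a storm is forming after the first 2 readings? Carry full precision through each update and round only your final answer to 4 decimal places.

0.0154

Each posterior becomes the prior for the next update.
After 'steady': P(storm) = 0.15·0.1000 / (0.15·0.1000 + 0.4·0.9000) ≈ 0.0400
After 'steady': P(storm) = 0.15·0.0400 / (0.15·0.0400 + 0.4·0.9600) ≈ 0.0154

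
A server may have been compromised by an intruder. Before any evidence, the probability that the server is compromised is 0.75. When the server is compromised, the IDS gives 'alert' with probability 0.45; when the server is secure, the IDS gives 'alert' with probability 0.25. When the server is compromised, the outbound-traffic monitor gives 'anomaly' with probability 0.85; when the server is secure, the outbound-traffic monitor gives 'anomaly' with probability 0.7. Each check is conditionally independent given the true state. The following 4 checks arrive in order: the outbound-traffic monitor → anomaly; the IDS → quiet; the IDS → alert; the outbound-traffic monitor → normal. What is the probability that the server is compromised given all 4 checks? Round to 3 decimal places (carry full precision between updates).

After the outbound-traffic monitor='anomaly': P(compromised) = 0.85·0.7500 / (0.85·0.7500 + 0.7·0.2500) ≈ 0.7846
After the IDS='quiet': P(compromised) = 0.55·0.7846 / (0.55·0.7846 + 0.75·0.2154) ≈ 0.7276
After the IDS='alert': P(compromised) = 0.45·0.7276 / (0.45·0.7276 + 0.25·0.2724) ≈ 0.8278
After the outbound-traffic monitor='normal': P(compromised) = 0.15·0.8278 / (0.15·0.8278 + 0.3·0.1722) ≈ 0.7063

0.706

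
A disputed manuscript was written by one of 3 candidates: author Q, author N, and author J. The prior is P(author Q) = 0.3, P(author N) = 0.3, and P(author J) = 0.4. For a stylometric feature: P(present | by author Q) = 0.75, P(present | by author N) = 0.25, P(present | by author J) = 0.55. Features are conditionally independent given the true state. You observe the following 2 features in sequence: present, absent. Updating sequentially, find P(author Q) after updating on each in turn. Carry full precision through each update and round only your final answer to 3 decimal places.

Each posterior becomes the prior for the next update.
After 'present': normaliser = 0.75·0.3000 + 0.25·0.3000 + 0.55·0.4000; P(author Q) ≈ 0.4327, P(author N) ≈ 0.1442, P(author J) ≈ 0.4231
After 'absent': normaliser = 0.25·0.4327 + 0.75·0.1442 + 0.45·0.4231; P(author Q) ≈ 0.2660, P(author N) ≈ 0.2660, P(author J) ≈ 0.4681

0.266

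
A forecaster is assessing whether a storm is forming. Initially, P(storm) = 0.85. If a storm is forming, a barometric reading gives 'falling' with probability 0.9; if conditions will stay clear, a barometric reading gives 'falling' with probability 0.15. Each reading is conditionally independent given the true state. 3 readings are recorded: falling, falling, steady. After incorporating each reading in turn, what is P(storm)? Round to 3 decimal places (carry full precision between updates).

After 'falling': P(storm) = 0.9·0.8500 / (0.9·0.8500 + 0.15·0.1500) ≈ 0.9714
After 'falling': P(storm) = 0.9·0.9714 / (0.9·0.9714 + 0.15·0.0286) ≈ 0.9951
After 'steady': P(storm) = 0.1·0.9951 / (0.1·0.9951 + 0.85·0.0049) ≈ 0.9600

0.960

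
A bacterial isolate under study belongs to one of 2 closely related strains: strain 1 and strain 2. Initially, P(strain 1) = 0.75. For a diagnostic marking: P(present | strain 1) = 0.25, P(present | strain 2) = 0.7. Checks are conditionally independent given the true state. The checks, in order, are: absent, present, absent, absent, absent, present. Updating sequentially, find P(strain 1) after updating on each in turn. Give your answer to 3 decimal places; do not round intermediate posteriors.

After 'absent': P(strain 1) = 0.75·0.7500 / (0.75·0.7500 + 0.3·0.2500) ≈ 0.8824
After 'present': P(strain 1) = 0.25·0.8824 / (0.25·0.8824 + 0.7·0.1176) ≈ 0.7282
After 'absent': P(strain 1) = 0.75·0.7282 / (0.75·0.7282 + 0.3·0.2718) ≈ 0.8701
After 'absent': P(strain 1) = 0.75·0.8701 / (0.75·0.8701 + 0.3·0.1299) ≈ 0.9436
After 'absent': P(strain 1) = 0.75·0.9436 / (0.75·0.9436 + 0.3·0.0564) ≈ 0.9767
After 'present': P(strain 1) = 0.25·0.9767 / (0.25·0.9767 + 0.7·0.0233) ≈ 0.9373

0.937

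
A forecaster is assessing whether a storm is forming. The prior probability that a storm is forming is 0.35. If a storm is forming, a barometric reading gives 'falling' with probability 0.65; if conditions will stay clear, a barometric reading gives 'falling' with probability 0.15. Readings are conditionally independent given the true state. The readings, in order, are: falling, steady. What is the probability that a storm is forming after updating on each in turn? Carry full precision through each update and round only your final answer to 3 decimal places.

0.490

After 'falling': P(storm) = 0.65·0.3500 / (0.65·0.3500 + 0.15·0.6500) ≈ 0.7000
After 'steady': P(storm) = 0.35·0.7000 / (0.35·0.7000 + 0.85·0.3000) ≈ 0.4900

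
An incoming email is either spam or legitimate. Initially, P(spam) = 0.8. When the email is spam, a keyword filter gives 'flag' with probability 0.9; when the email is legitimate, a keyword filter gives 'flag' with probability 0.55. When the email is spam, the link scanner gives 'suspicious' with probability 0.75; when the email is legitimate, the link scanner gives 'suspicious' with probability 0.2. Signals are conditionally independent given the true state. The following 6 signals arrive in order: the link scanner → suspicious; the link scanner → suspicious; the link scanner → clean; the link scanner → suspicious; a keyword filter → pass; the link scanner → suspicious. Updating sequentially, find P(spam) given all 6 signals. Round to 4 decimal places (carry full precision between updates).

Apply Bayes' rule sequentially, carrying P(spam) forward.
After the link scanner='suspicious': P(spam) = 0.75·0.8000 / (0.75·0.8000 + 0.2·0.2000) ≈ 0.9375
After the link scanner='suspicious': P(spam) = 0.75·0.9375 / (0.75·0.9375 + 0.2·0.0625) ≈ 0.9825
After the link scanner='clean': P(spam) = 0.25·0.9825 / (0.25·0.9825 + 0.8·0.0175) ≈ 0.9462
After the link scanner='suspicious': P(spam) = 0.75·0.9462 / (0.75·0.9462 + 0.2·0.0538) ≈ 0.9851
After a keyword filter='pass': P(spam) = 0.1·0.9851 / (0.1·0.9851 + 0.45·0.0149) ≈ 0.9361
After the link scanner='suspicious': P(spam) = 0.75·0.9361 / (0.75·0.9361 + 0.2·0.0639) ≈ 0.9821

0.9821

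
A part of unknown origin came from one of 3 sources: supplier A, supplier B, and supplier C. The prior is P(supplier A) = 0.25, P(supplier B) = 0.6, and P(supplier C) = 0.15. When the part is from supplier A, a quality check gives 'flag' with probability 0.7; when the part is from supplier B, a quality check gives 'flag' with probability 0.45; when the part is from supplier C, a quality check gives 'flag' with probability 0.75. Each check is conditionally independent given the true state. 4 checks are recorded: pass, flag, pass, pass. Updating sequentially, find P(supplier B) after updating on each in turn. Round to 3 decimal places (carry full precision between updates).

After 'pass': normaliser = 0.3·0.2500 + 0.55·0.6000 + 0.25·0.1500; P(supplier A) ≈ 0.1695, P(supplier B) ≈ 0.7458, P(supplier C) ≈ 0.0847
After 'flag': normaliser = 0.7·0.1695 + 0.45·0.7458 + 0.75·0.0847; P(supplier A) ≈ 0.2291, P(supplier B) ≈ 0.6481, P(supplier C) ≈ 0.1227
After 'pass': normaliser = 0.3·0.2291 + 0.55·0.6481 + 0.25·0.1227; P(supplier A) ≈ 0.1508, P(supplier B) ≈ 0.7819, P(supplier C) ≈ 0.0673
After 'pass': normaliser = 0.3·0.1508 + 0.55·0.7819 + 0.25·0.0673; P(supplier A) ≈ 0.0919, P(supplier B) ≈ 0.8739, P(supplier C) ≈ 0.0342

0.874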